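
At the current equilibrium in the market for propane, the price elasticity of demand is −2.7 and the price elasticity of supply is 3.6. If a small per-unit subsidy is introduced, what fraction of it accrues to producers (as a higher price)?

For a small subsidy around the equilibrium, the benefit split depends on the relative slopes, which at a point are proportional to the elasticities.
Buyer share = εs/(εs + |εd|) = 3.6/(3.6 + 2.7) = 4/7; seller share = |εd|/(εs + |εd|) = 3/7.
So producers capture 3/7 of the subsidy.

Producer share = 3/7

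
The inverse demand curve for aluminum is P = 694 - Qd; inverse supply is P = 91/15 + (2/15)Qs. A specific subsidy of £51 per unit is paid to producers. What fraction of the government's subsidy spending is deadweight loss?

DWL / government spending = 45/1304

Pre-subsidy: 694 - Q = 91/15 + (2/15)Q gives Q* = 607 and P* = 87.
With the subsidy, sellers receive Ps = Pb + 51 for each unit, where Pb is the price buyers pay.
On the curves, Pb = 694 - Q and Ps = 91/15 + (2/15)Q; the wedge Ps − Pb = 51 gives 91/15 + (2/15)Q − (694 - Q) = 51, so Q' = 652.
Then Pb = 694 − 1·652 = 42 and Ps = 91/15 + (2/15)·652 = 93.
ΔCS = ½(607 + 652)(87 − 42) = 28327.5; ΔPS = ½(607 + 652)(93 − 87) = 3777.
Government spending = 51 × 652 = 33252.
DWL = ½ × 51 × (652 − 607) = 1147.5; fraction = 1147.5 / 33252 = 45/1304.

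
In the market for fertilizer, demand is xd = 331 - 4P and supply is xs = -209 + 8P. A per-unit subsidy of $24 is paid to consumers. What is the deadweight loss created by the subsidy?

Deadweight loss = $768

Pre-subsidy: 331 - 4P = -209 + 8P gives P* = 45, x* = 151.
With the rebate, buyers effectively pay Pb = Ps − 24, where Ps is the price sellers receive.
Demand in terms of Ps becomes xd = 331 − 4(Ps − 24) = 427 - 4Ps. Setting this equal to supply: 427 - 4Ps = -209 + 8Ps, so Ps = 53.
Buyers pay Pb = 53 − 24 = 29; x' = -209 + 8·53 = 215.
The subsidy expands output by 215 − 151 = 64 past the efficient level; on those units the gap between marginal cost and willingness to pay runs from 0 up to 24.
DWL = ½ × 24 × 64 = 768.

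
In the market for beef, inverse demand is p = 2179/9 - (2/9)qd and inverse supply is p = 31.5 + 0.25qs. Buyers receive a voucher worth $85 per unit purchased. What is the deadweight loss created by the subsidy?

Pre-subsidy: 2179/9 - (2/9)q = 31.5 + 0.25q gives q* = 446 and p* = 143.
With the rebate, buyers effectively pay pb = ps − 85, where ps is the price sellers receive.
On the curves, pb = 2179/9 - (2/9)q and ps = 31.5 + 0.25q; the wedge ps − pb = 85 gives 31.5 + 0.25q − (2179/9 - (2/9)q) = 85, so q' = 626.
Then pb = 2179/9 − (2/9)·626 = 103 and ps = 31.5 + 0.25·626 = 188.
The subsidy expands output by 626 − 446 = 180 past the efficient level; on those units the gap between marginal cost and willingness to pay runs from 0 up to 85.
DWL = ½ × 85 × 180 = 7650.

Deadweight loss = $7650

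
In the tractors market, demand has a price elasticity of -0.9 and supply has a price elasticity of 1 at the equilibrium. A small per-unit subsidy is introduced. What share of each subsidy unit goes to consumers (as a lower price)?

Consumer share = 10/19

For a small subsidy around the equilibrium, the benefit split depends on the relative slopes, which at a point are proportional to the elasticities.
Buyer share = εs/(εs + |εd|) = 1/(1 + 0.9) = 10/19; seller share = |εd|/(εs + |εd|) = 9/19.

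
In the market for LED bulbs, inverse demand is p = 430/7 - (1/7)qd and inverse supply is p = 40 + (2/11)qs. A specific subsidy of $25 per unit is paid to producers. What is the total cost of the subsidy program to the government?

Government cost = $3575

Pre-subsidy: 430/7 - (1/7)q = 40 + (2/11)q gives q* = 66 and p* = 52.
With the subsidy, sellers receive ps = pb + 25 for each unit, where pb is the price buyers pay.
On the curves, pb = 430/7 - (1/7)q and ps = 40 + (2/11)q; the wedge ps − pb = 25 gives 40 + (2/11)q − (430/7 - (1/7)q) = 25, so q' = 143.
Then pb = 430/7 − (1/7)·143 = 41 and ps = 40 + (2/11)·143 = 66.
Government outlay = subsidy × quantity = 25 × 143 = 3575.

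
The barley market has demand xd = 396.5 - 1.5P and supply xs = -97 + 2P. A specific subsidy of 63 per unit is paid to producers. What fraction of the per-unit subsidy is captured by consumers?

Consumer share = 4/7

Pre-subsidy: 396.5 - 1.5P = -97 + 2P gives P* = 141, x* = 185.
With the subsidy, sellers receive Ps = Pb + 63 for each unit, where Pb is the price buyers pay.
Supply in terms of Pb becomes xs = -97 + 2(Pb + 63) = 29 + 2Pb. Setting this equal to demand: 396.5 - 1.5Pb = 29 + 2Pb, so Pb = 105.
Sellers receive Ps = 105 + 63 = 168; x' = 396.5 − 1.5·105 = 239.
Buyers' price falls by P* − Pb = 141 − 105 = 36; sellers' price rises by Ps − P* = 168 − 141 = 27.
So consumers capture 36/63 = 4/7 of each unit of subsidy.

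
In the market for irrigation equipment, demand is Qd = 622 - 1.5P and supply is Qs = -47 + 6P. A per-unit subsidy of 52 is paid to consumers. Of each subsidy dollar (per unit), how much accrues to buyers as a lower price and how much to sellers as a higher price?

Buyers gain 41.6 per unit; sellers gain 10.4 per unit

Pre-subsidy: 622 - 1.5P = -47 + 6P gives P* = 89.2, Q* = 488.2.
With the rebate, buyers effectively pay Pb = Ps − 52, where Ps is the price sellers receive.
Demand in terms of Ps becomes Qd = 622 − 1.5(Ps − 52) = 700 - 1.5Ps. Setting this equal to supply: 700 - 1.5Ps = -47 + 6Ps, so Ps = 99.6.
Buyers pay Pb = 99.6 − 52 = 47.6; Q' = -47 + 6·99.6 = 550.6.
Buyers' price falls by P* − Pb = 89.2 − 47.6 = 41.6; sellers' price rises by Ps − P* = 99.6 − 89.2 = 10.4.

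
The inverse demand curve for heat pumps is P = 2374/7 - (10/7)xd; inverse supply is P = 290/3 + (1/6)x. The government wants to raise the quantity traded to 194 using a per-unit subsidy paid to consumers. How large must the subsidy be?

At x = 194, from the demand curve buyers pay Pb = 2374/7 − (10/7)·194 = 62; from the supply curve sellers need Ps = 290/3 + (1/6)·194 = 129.
The subsidy must fill the gap: s = Ps − Pb = 129 − 62 = 67.

Required subsidy s = 67 per unit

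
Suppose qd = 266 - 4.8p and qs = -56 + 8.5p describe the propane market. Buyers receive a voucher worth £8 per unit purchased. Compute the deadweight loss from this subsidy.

Pre-subsidy: 266 - 4.8p = -56 + 8.5p gives p* = 460/19, q* = 2846/19.
With the rebate, buyers effectively pay pb = ps − 8, where ps is the price sellers receive.
Demand in terms of ps becomes qd = 266 − 4.8(ps − 8) = 304.4 - 4.8ps. Setting this equal to supply: 304.4 - 4.8ps = -56 + 8.5ps, so ps = 3604/133.
Buyers pay pb = 3604/133 − 8 = 2540/133; q' = -56 + 8.5·(3604/133) = 23186/133.
The subsidy expands output by 23186/133 − 2846/19 = 3264/133 past the efficient level; on those units the gap between marginal cost and willingness to pay runs from 0 up to 8.
DWL = ½ × 8 × 3264/133 = 13056/133.

Deadweight loss = 13056/133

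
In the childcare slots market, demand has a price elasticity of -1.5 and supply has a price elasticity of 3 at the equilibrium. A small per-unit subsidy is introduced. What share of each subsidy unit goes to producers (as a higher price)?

For a small subsidy around the equilibrium, the benefit split depends on the relative slopes, which at a point are proportional to the elasticities.
Buyer share = εs/(εs + |εd|) = 3/(3 + 1.5) = 2/3; seller share = |εd|/(εs + |εd|) = 1/3.
So producers capture 1/3 of the subsidy.

Producer share = 1/3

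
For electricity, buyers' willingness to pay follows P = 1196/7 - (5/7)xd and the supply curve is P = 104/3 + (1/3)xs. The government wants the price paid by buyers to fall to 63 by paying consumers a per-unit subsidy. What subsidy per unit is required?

At a buyer price of 63, quantity demanded is 239.2 − 1.4·63 = 151.
Sellers supply 151 only when they receive Ps = 104/3 + (1/3)·151 = 85.
s = Ps − Pb = 85 − 63 = 22.

Required subsidy s = 22 per unit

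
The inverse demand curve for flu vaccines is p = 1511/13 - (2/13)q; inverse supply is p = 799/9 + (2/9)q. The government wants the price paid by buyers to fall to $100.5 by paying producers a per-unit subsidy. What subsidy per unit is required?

Required subsidy s = $11 per unit

At a buyer price of 100.5, quantity demanded is 755.5 − 6.5·100.5 = 102.25.
Sellers supply 102.25 only when they receive ps = 799/9 + (2/9)·102.25 = 111.5.
s = ps − pb = 111.5 − 100.5 = 11.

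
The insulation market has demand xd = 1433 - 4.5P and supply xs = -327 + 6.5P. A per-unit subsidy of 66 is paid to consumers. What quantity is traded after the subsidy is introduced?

Pre-subsidy: 1433 - 4.5P = -327 + 6.5P gives P* = 160, x* = 713.
With the rebate, buyers effectively pay Pb = Ps − 66, where Ps is the price sellers receive.
Demand in terms of Ps becomes xd = 1433 − 4.5(Ps − 66) = 1730 - 4.5Ps. Setting this equal to supply: 1730 - 4.5Ps = -327 + 6.5Ps, so Ps = 187.
Buyers pay Pb = 187 − 66 = 121; x' = -327 + 6.5·187 = 888.5.

x' = 888.5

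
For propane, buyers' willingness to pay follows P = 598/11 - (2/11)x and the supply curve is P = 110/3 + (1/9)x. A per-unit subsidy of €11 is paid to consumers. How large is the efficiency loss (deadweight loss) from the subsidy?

Deadweight loss = 11979/58

Pre-subsidy: 598/11 - (2/11)x = 110/3 + (1/9)x gives x* = 1752/29 and P* = 1258/29.
With the rebate, buyers effectively pay Pb = Ps − 11, where Ps is the price sellers receive.
On the curves, Pb = 598/11 - (2/11)x and Ps = 110/3 + (1/9)x; the wedge Ps − Pb = 11 gives 110/3 + (1/9)x − (598/11 - (2/11)x) = 11, so x' = 2841/29.
Then Pb = 598/11 − (2/11)·(2841/29) = 1060/29 and Ps = 110/3 + (1/9)·(2841/29) = 1379/29.
The subsidy expands output by 2841/29 − 1752/29 = 1089/29 past the efficient level; on those units the gap between marginal cost and willingness to pay runs from 0 up to 11.
DWL = ½ × 11 × 1089/29 = 11979/58.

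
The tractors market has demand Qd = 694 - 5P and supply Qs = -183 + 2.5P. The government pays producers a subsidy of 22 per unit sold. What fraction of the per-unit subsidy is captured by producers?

Producer share = 2/3

Pre-subsidy: 694 - 5P = -183 + 2.5P gives P* = 1754/15, Q* = 328/3.
With the subsidy, sellers receive Ps = Pb + 22 for each unit, where Pb is the price buyers pay.
Supply in terms of Pb becomes Qs = -183 + 2.5(Pb + 22) = -128 + 2.5Pb. Setting this equal to demand: 694 - 5Pb = -128 + 2.5Pb, so Pb = 109.6.
Sellers receive Ps = 109.6 + 22 = 131.6; Q' = 694 − 5·109.6 = 146.
Buyers' price falls by P* − Pb = 1754/15 − 109.6 = 22/3; sellers' price rises by Ps − P* = 131.6 − 1754/15 = 44/3.
So producers capture (44/3)/22 = 2/3 of each unit of subsidy.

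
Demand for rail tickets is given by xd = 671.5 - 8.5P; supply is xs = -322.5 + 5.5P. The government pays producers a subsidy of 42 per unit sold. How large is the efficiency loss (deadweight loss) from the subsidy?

Pre-subsidy: 671.5 - 8.5P = -322.5 + 5.5P gives P* = 71, x* = 68.
With the subsidy, sellers receive Ps = Pb + 42 for each unit, where Pb is the price buyers pay.
Supply in terms of Pb becomes xs = -322.5 + 5.5(Pb + 42) = -91.5 + 5.5Pb. Setting this equal to demand: 671.5 - 8.5Pb = -91.5 + 5.5Pb, so Pb = 54.5.
Sellers receive Ps = 54.5 + 42 = 96.5; x' = 671.5 − 8.5·54.5 = 208.25.
The subsidy expands output by 208.25 − 68 = 140.25 past the efficient level; on those units the gap between marginal cost and willingness to pay runs from 0 up to 42.
DWL = ½ × 42 × 140.25 = 2945.25.

Deadweight loss = 2945.25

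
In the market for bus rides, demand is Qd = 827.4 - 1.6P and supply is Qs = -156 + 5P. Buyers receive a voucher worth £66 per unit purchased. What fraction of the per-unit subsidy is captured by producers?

Producer share = 8/33

Pre-subsidy: 827.4 - 1.6P = -156 + 5P gives P* = 149, Q* = 589.
With the rebate, buyers effectively pay Pb = Ps − 66, where Ps is the price sellers receive.
Demand in terms of Ps becomes Qd = 827.4 − 1.6(Ps − 66) = 933 - 1.6Ps. Setting this equal to supply: 933 - 1.6Ps = -156 + 5Ps, so Ps = 165.
Buyers pay Pb = 165 − 66 = 99; Q' = -156 + 5·165 = 669.
Buyers' price falls by P* − Pb = 149 − 99 = 50; sellers' price rises by Ps − P* = 165 − 149 = 16.
So producers capture 16/66 = 8/33 of each unit of subsidy.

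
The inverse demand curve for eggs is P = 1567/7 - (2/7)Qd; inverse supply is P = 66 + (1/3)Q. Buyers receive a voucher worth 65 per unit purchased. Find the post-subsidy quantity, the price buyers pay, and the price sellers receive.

Pre-subsidy: 1567/7 - (2/7)Q = 66 + (1/3)Q gives Q* = 255 and P* = 151.
With the rebate, buyers effectively pay Pb = Ps − 65, where Ps is the price sellers receive.
On the curves, Pb = 1567/7 - (2/7)Q and Ps = 66 + (1/3)Q; the wedge Ps − Pb = 65 gives 66 + (1/3)Q − (1567/7 - (2/7)Q) = 65, so Q' = 360.
Then Pb = 1567/7 − (2/7)·360 = 121 and Ps = 66 + (1/3)·360 = 186.

Q' = 360; buyers pay 121; sellers receive 186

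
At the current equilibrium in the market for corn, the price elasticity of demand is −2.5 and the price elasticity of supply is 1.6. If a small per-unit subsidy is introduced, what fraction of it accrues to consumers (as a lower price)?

For a small subsidy around the equilibrium, the benefit split depends on the relative slopes, which at a point are proportional to the elasticities.
Buyer share = εs/(εs + |εd|) = 1.6/(1.6 + 2.5) = 16/41; seller share = |εd|/(εs + |εd|) = 25/41.

Consumer share = 16/41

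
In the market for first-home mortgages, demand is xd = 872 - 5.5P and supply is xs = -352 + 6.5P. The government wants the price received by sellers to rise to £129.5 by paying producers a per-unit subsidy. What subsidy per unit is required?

At a seller price of 129.5, quantity supplied is -352 + 6.5·129.5 = 489.75.
Buyers absorb 489.75 only when they pay Pb with 872 − 5.5·Pb = 489.75, i.e. Pb = 69.5.
s = Ps − Pb = 129.5 − 69.5 = 60.

Required subsidy s = £60 per unit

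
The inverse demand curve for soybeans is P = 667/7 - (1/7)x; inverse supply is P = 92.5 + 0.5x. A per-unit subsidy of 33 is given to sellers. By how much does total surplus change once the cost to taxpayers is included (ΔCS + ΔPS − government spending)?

Net change in total surplus = -847

Pre-subsidy: 667/7 - (1/7)x = 92.5 + 0.5x gives x* = 13/3 and P* = 284/3.
With the subsidy, sellers receive Ps = Pb + 33 for each unit, where Pb is the price buyers pay.
On the curves, Pb = 667/7 - (1/7)x and Ps = 92.5 + 0.5x; the wedge Ps − Pb = 33 gives 92.5 + 0.5x − (667/7 - (1/7)x) = 33, so x' = 167/3.
Then Pb = 667/7 − (1/7)·(167/3) = 262/3 and Ps = 92.5 + 0.5·(167/3) = 361/3.
ΔCS = ½(13/3 + 167/3)(284/3 − 262/3) = 220; ΔPS = ½(13/3 + 167/3)(361/3 − 284/3) = 770.
Government spending = 33 × 167/3 = 1837.
Net change = 220 + 770 − 1837 = -847. The loss equals the DWL triangle ½·33·154/3.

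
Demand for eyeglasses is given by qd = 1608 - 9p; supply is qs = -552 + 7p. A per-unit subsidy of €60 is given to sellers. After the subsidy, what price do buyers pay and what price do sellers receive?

Pre-subsidy: 1608 - 9p = -552 + 7p gives p* = 135, q* = 393.
With the subsidy, sellers receive ps = pb + 60 for each unit, where pb is the price buyers pay.
Supply in terms of pb becomes qs = -552 + 7(pb + 60) = -132 + 7pb. Setting this equal to demand: 1608 - 9pb = -132 + 7pb, so pb = 108.75.
Sellers receive ps = 108.75 + 60 = 168.75; q' = 1608 − 9·108.75 = 629.25.

Buyers pay €108.75; sellers receive €168.75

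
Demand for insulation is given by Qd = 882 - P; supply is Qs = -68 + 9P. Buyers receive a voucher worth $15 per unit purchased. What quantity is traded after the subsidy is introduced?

Q' = 800.5

Pre-subsidy: 882 - P = -68 + 9P gives P* = 95, Q* = 787.
With the rebate, buyers effectively pay Pb = Ps − 15, where Ps is the price sellers receive.
Demand in terms of Ps becomes Qd = 882 − 1(Ps − 15) = 897 - Ps. Setting this equal to supply: 897 - Ps = -68 + 9Ps, so Ps = 96.5.
Buyers pay Pb = 96.5 − 15 = 81.5; Q' = -68 + 9·96.5 = 800.5.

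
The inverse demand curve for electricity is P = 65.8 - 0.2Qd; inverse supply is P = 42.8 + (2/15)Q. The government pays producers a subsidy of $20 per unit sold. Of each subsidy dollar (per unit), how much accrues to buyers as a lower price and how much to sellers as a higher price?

Pre-subsidy: 65.8 - 0.2Q = 42.8 + (2/15)Q gives Q* = 69 and P* = 52.
With the subsidy, sellers receive Ps = Pb + 20 for each unit, where Pb is the price buyers pay.
On the curves, Pb = 65.8 - 0.2Q and Ps = 42.8 + (2/15)Q; the wedge Ps − Pb = 20 gives 42.8 + (2/15)Q − (65.8 - 0.2Q) = 20, so Q' = 129.
Then Pb = 65.8 − 0.2·129 = 40 and Ps = 42.8 + (2/15)·129 = 60.
Buyers' price falls by P* − Pb = 52 − 40 = 12; sellers' price rises by Ps − P* = 60 − 52 = 8.

Buyers gain $12 per unit; sellers gain $8 per unit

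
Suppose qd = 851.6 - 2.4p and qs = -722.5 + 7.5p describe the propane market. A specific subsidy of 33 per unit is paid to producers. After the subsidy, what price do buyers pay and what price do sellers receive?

Buyers pay 134; sellers receive 167

Pre-subsidy: 851.6 - 2.4p = -722.5 + 7.5p gives p* = 159, q* = 470.
With the subsidy, sellers receive ps = pb + 33 for each unit, where pb is the price buyers pay.
Supply in terms of pb becomes qs = -722.5 + 7.5(pb + 33) = -475 + 7.5pb. Setting this equal to demand: 851.6 - 2.4pb = -475 + 7.5pb, so pb = 134.
Sellers receive ps = 134 + 33 = 167; q' = 851.6 − 2.4·134 = 530.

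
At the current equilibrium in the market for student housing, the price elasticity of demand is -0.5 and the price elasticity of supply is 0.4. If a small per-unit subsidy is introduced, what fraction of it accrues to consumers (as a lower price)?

Consumer share = 4/9

For a small subsidy around the equilibrium, the benefit split depends on the relative slopes, which at a point are proportional to the elasticities.
Buyer share = εs/(εs + |εd|) = 0.4/(0.4 + 0.5) = 4/9; seller share = |εd|/(εs + |εd|) = 5/9.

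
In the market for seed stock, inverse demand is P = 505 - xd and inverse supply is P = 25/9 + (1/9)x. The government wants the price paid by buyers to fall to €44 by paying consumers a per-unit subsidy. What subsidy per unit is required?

At a buyer price of 44, quantity demanded is 505 − 1·44 = 461.
Sellers supply 461 only when they receive Ps = 25/9 + (1/9)·461 = 54.
s = Ps − Pb = 54 − 44 = 10.

Required subsidy s = €10 per unit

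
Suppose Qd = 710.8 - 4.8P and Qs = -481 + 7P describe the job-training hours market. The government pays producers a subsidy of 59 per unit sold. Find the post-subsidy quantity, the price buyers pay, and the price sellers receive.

Pre-subsidy: 710.8 - 4.8P = -481 + 7P gives P* = 101, Q* = 226.
With the subsidy, sellers receive Ps = Pb + 59 for each unit, where Pb is the price buyers pay.
Supply in terms of Pb becomes Qs = -481 + 7(Pb + 59) = -68 + 7Pb. Setting this equal to demand: 710.8 - 4.8Pb = -68 + 7Pb, so Pb = 66.
Sellers receive Ps = 66 + 59 = 125; Q' = 710.8 − 4.8·66 = 394.

Q' = 394; buyers pay 66; sellers receive 125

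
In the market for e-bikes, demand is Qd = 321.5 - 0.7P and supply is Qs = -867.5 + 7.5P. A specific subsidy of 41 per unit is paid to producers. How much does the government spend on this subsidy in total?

Government cost = 10096.25

Pre-subsidy: 321.5 - 0.7P = -867.5 + 7.5P gives P* = 145, Q* = 220.
With the subsidy, sellers receive Ps = Pb + 41 for each unit, where Pb is the price buyers pay.
Supply in terms of Pb becomes Qs = -867.5 + 7.5(Pb + 41) = -560 + 7.5Pb. Setting this equal to demand: 321.5 - 0.7Pb = -560 + 7.5Pb, so Pb = 107.5.
Sellers receive Ps = 107.5 + 41 = 148.5; Q' = 321.5 − 0.7·107.5 = 246.25.
Government outlay = subsidy × quantity = 41 × 246.25 = 10096.25.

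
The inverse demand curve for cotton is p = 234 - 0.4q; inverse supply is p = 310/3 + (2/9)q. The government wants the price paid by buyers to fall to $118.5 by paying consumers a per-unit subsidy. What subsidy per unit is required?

Required subsidy s = $49 per unit

At a buyer price of 118.5, quantity demanded is 585 − 2.5·118.5 = 288.75.
Sellers supply 288.75 only when they receive ps = 310/3 + (2/9)·288.75 = 167.5.
s = ps − pb = 167.5 − 118.5 = 49.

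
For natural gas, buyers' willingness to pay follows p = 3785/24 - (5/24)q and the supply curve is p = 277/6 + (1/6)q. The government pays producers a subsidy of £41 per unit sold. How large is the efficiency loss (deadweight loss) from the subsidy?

Pre-subsidy: 3785/24 - (5/24)q = 277/6 + (1/6)q gives q* = 2677/9 and p* = 2585/27.
With the subsidy, sellers receive ps = pb + 41 for each unit, where pb is the price buyers pay.
On the curves, pb = 3785/24 - (5/24)q and ps = 277/6 + (1/6)q; the wedge ps − pb = 41 gives 277/6 + (1/6)q − (3785/24 - (5/24)q) = 41, so q' = 3661/9.
Then pb = 3785/24 − (5/24)·(3661/9) = 1970/27 and ps = 277/6 + (1/6)·(3661/9) = 3077/27.
The subsidy expands output by 3661/9 − 2677/9 = 328/3 past the efficient level; on those units the gap between marginal cost and willingness to pay runs from 0 up to 41.
DWL = ½ × 41 × 328/3 = 6724/3.

Deadweight loss = 6724/3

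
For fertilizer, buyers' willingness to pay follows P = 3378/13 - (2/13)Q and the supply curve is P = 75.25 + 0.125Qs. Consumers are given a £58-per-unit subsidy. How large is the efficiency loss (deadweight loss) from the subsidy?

Deadweight loss = £6032

Pre-subsidy: 3378/13 - (2/13)Q = 75.25 + 0.125Q gives Q* = 662 and P* = 158.
With the rebate, buyers effectively pay Pb = Ps − 58, where Ps is the price sellers receive.
On the curves, Pb = 3378/13 - (2/13)Q and Ps = 75.25 + 0.125Q; the wedge Ps − Pb = 58 gives 75.25 + 0.125Q − (3378/13 - (2/13)Q) = 58, so Q' = 870.
Then Pb = 3378/13 − (2/13)·870 = 126 and Ps = 75.25 + 0.125·870 = 184.
The subsidy expands output by 870 − 662 = 208 past the efficient level; on those units the gap between marginal cost and willingness to pay runs from 0 up to 58.
DWL = ½ × 58 × 208 = 6032.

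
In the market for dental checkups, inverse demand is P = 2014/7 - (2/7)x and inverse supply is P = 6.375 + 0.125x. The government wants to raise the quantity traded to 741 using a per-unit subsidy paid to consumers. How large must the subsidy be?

Required subsidy s = 23 per unit

At x = 741, from the demand curve buyers pay Pb = 2014/7 − (2/7)·741 = 76; from the supply curve sellers need Ps = 6.375 + 0.125·741 = 99.
The subsidy must fill the gap: s = Ps − Pb = 99 − 76 = 23.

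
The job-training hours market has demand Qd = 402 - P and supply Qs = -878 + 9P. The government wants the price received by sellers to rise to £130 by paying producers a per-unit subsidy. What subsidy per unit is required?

Required subsidy s = £20 per unit

At a seller price of 130, quantity supplied is -878 + 9·130 = 292.
Buyers absorb 292 only when they pay Pb with 402 − 1·Pb = 292, i.e. Pb = 110.
s = Ps − Pb = 130 − 110 = 20.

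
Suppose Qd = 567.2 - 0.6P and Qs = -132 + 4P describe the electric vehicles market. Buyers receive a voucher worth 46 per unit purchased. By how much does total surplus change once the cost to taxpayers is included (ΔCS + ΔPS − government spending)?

Pre-subsidy: 567.2 - 0.6P = -132 + 4P gives P* = 152, Q* = 476.
With the rebate, buyers effectively pay Pb = Ps − 46, where Ps is the price sellers receive.
Demand in terms of Ps becomes Qd = 567.2 − 0.6(Ps − 46) = 594.8 - 0.6Ps. Setting this equal to supply: 594.8 - 0.6Ps = -132 + 4Ps, so Ps = 158.
Buyers pay Pb = 158 − 46 = 112; Q' = -132 + 4·158 = 500.
ΔCS = ½(476 + 500)(152 − 112) = 19520; ΔPS = ½(476 + 500)(158 − 152) = 2928.
Government spending = 46 × 500 = 23000.
Net change = 19520 + 2928 − 23000 = -552. The loss equals the DWL triangle ½·46·24.

Net change in total surplus = -552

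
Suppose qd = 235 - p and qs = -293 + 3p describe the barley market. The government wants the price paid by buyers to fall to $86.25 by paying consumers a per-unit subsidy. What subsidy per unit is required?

At a buyer price of 86.25, quantity demanded is 235 − 1·86.25 = 148.75.
Sellers supply 148.75 only when they receive ps with -293 + 3·ps = 148.75, i.e. ps = 147.25.
s = ps − pb = 147.25 − 86.25 = 61.

Required subsidy s = $61 per unit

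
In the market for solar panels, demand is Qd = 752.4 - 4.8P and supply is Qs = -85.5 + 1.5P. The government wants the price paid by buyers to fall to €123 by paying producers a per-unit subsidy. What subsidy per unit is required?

At a buyer price of 123, quantity demanded is 752.4 − 4.8·123 = 162.
Sellers supply 162 only when they receive Ps with -85.5 + 1.5·Ps = 162, i.e. Ps = 165.
s = Ps − Pb = 165 − 123 = 42.

Required subsidy s = €42 per unit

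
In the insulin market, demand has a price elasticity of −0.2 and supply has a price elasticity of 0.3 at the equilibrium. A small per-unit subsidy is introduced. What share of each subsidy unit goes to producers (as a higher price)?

For a small subsidy around the equilibrium, the benefit split depends on the relative slopes, which at a point are proportional to the elasticities.
Buyer share = εs/(εs + |εd|) = 0.3/(0.3 + 0.2) = 0.6; seller share = |εd|/(εs + |εd|) = 0.4.
So producers capture 0.4 of the subsidy.

Producer share = 0.4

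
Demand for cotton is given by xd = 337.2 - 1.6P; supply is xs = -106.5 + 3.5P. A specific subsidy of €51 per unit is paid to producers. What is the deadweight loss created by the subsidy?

Deadweight loss = €1428

Pre-subsidy: 337.2 - 1.6P = -106.5 + 3.5P gives P* = 87, x* = 198.
With the subsidy, sellers receive Ps = Pb + 51 for each unit, where Pb is the price buyers pay.
Supply in terms of Pb becomes xs = -106.5 + 3.5(Pb + 51) = 72 + 3.5Pb. Setting this equal to demand: 337.2 - 1.6Pb = 72 + 3.5Pb, so Pb = 52.
Sellers receive Ps = 52 + 51 = 103; x' = 337.2 − 1.6·52 = 254.
The subsidy expands output by 254 − 198 = 56 past the efficient level; on those units the gap between marginal cost and willingness to pay runs from 0 up to 51.
DWL = ½ × 51 × 56 = 1428.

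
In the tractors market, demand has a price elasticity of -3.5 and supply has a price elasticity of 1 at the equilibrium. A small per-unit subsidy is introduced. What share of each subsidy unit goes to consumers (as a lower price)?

Consumer share = 2/9

For a small subsidy around the equilibrium, the benefit split depends on the relative slopes, which at a point are proportional to the elasticities.
Buyer share = εs/(εs + |εd|) = 1/(1 + 3.5) = 2/9; seller share = |εd|/(εs + |εd|) = 7/9.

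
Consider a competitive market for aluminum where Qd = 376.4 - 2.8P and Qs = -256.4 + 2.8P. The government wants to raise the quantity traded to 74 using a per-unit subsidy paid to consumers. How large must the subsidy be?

At Q = 74, invert demand for the buyer price: Pb = (376.4 − 74)/2.8 = 108; invert supply for the seller price: Ps = (74 − (-256.4))/2.8 = 118.
The subsidy must fill the gap: s = Ps − Pb = 118 − 108 = 10.

Required subsidy s = 10 per unit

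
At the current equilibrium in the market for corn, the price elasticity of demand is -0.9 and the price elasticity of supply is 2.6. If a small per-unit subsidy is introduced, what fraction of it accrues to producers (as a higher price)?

Producer share = 9/35

For a small subsidy around the equilibrium, the benefit split depends on the relative slopes, which at a point are proportional to the elasticities.
Buyer share = εs/(εs + |εd|) = 2.6/(2.6 + 0.9) = 26/35; seller share = |εd|/(εs + |εd|) = 9/35.
So producers capture 9/35 of the subsidy.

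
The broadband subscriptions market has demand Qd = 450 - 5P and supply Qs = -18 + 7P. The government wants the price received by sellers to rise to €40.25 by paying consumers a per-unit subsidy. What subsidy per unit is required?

Required subsidy s = €3 per unit

At a seller price of 40.25, quantity supplied is -18 + 7·40.25 = 263.75.
Buyers absorb 263.75 only when they pay Pb with 450 − 5·Pb = 263.75, i.e. Pb = 37.25.
s = Ps − Pb = 40.25 − 37.25 = 3.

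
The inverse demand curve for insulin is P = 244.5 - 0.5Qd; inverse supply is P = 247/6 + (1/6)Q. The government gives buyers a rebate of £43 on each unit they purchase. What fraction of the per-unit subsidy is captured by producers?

Producer share = 0.25

Pre-subsidy: 244.5 - 0.5Q = 247/6 + (1/6)Q gives Q* = 305 and P* = 92.
With the rebate, buyers effectively pay Pb = Ps − 43, where Ps is the price sellers receive.
On the curves, Pb = 244.5 - 0.5Q and Ps = 247/6 + (1/6)Q; the wedge Ps − Pb = 43 gives 247/6 + (1/6)Q − (244.5 - 0.5Q) = 43, so Q' = 369.5.
Then Pb = 244.5 − 0.5·369.5 = 59.75 and Ps = 247/6 + (1/6)·369.5 = 102.75.
Buyers' price falls by P* − Pb = 92 − 59.75 = 32.25; sellers' price rises by Ps − P* = 102.75 − 92 = 10.75.
So producers capture 10.75/43 = 0.25 of each unit of subsidy.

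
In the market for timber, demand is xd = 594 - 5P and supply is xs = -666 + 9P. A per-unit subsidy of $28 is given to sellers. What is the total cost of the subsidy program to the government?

Pre-subsidy: 594 - 5P = -666 + 9P gives P* = 90, x* = 144.
With the subsidy, sellers receive Ps = Pb + 28 for each unit, where Pb is the price buyers pay.
Supply in terms of Pb becomes xs = -666 + 9(Pb + 28) = -414 + 9Pb. Setting this equal to demand: 594 - 5Pb = -414 + 9Pb, so Pb = 72.
Sellers receive Ps = 72 + 28 = 100; x' = 594 − 5·72 = 234.
Government outlay = subsidy × quantity = 28 × 234 = 6552.

Government cost = $6552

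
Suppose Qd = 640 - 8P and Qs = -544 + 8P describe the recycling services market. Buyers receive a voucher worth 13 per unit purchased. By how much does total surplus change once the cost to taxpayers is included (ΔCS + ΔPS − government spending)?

Pre-subsidy: 640 - 8P = -544 + 8P gives P* = 74, Q* = 48.
With the rebate, buyers effectively pay Pb = Ps − 13, where Ps is the price sellers receive.
Demand in terms of Ps becomes Qd = 640 − 8(Ps − 13) = 744 - 8Ps. Setting this equal to supply: 744 - 8Ps = -544 + 8Ps, so Ps = 80.5.
Buyers pay Pb = 80.5 − 13 = 67.5; Q' = -544 + 8·80.5 = 100.
ΔCS = ½(48 + 100)(74 − 67.5) = 481; ΔPS = ½(48 + 100)(80.5 − 74) = 481.
Government spending = 13 × 100 = 1300.
Net change = 481 + 481 − 1300 = -338. The loss equals the DWL triangle ½·13·52.

Net change in total surplus = -338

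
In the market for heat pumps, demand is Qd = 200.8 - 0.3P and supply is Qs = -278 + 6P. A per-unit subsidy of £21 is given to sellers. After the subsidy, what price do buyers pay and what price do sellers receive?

Pre-subsidy: 200.8 - 0.3P = -278 + 6P gives P* = 76, Q* = 178.
With the subsidy, sellers receive Ps = Pb + 21 for each unit, where Pb is the price buyers pay.
Supply in terms of Pb becomes Qs = -278 + 6(Pb + 21) = -152 + 6Pb. Setting this equal to demand: 200.8 - 0.3Pb = -152 + 6Pb, so Pb = 56.
Sellers receive Ps = 56 + 21 = 77; Q' = 200.8 − 0.3·56 = 184.

Buyers pay £56; sellers receive £77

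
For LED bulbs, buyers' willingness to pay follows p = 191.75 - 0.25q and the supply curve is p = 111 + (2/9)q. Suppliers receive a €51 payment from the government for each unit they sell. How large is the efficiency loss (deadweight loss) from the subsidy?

Pre-subsidy: 191.75 - 0.25q = 111 + (2/9)q gives q* = 171 and p* = 149.
With the subsidy, sellers receive ps = pb + 51 for each unit, where pb is the price buyers pay.
On the curves, pb = 191.75 - 0.25q and ps = 111 + (2/9)q; the wedge ps − pb = 51 gives 111 + (2/9)q − (191.75 - 0.25q) = 51, so q' = 279.
Then pb = 191.75 − 0.25·279 = 122 and ps = 111 + (2/9)·279 = 173.
The subsidy expands output by 279 − 171 = 108 past the efficient level; on those units the gap between marginal cost and willingness to pay runs from 0 up to 51.
DWL = ½ × 51 × 108 = 2754.

Deadweight loss = €2754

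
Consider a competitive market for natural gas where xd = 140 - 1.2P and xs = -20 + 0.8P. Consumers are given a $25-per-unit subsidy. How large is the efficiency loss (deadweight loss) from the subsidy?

Pre-subsidy: 140 - 1.2P = -20 + 0.8P gives P* = 80, x* = 44.
With the rebate, buyers effectively pay Pb = Ps − 25, where Ps is the price sellers receive.
Demand in terms of Ps becomes xd = 140 − 1.2(Ps − 25) = 170 - 1.2Ps. Setting this equal to supply: 170 - 1.2Ps = -20 + 0.8Ps, so Ps = 95.
Buyers pay Pb = 95 − 25 = 70; x' = -20 + 0.8·95 = 56.
The subsidy expands output by 56 − 44 = 12 past the efficient level; on those units the gap between marginal cost and willingness to pay runs from 0 up to 25.
DWL = ½ × 25 × 12 = 150.

Deadweight loss = $150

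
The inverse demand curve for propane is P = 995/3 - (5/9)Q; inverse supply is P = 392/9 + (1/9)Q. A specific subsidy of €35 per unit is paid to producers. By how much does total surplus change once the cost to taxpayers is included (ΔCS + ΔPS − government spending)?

Net change in total surplus = -€918.75

Pre-subsidy: 995/3 - (5/9)Q = 392/9 + (1/9)Q gives Q* = 2593/6 and P* = 4945/54.
With the subsidy, sellers receive Ps = Pb + 35 for each unit, where Pb is the price buyers pay.
On the curves, Pb = 995/3 - (5/9)Q and Ps = 392/9 + (1/9)Q; the wedge Ps − Pb = 35 gives 392/9 + (1/9)Q − (995/3 - (5/9)Q) = 35, so Q' = 1454/3.
Then Pb = 995/3 − (5/9)·(1454/3) = 1685/27 and Ps = 392/9 + (1/9)·(1454/3) = 2630/27.
ΔCS = ½(2593/6 + 1454/3)(4945/54 − 1685/27) = 962675/72; ΔPS = ½(2593/6 + 1454/3)(2630/27 − 4945/54) = 192535/72.
Government spending = 35 × 1454/3 = 50890/3.
Net change = 962675/72 + 192535/72 − 50890/3 = -918.75. The loss equals the DWL triangle ½·35·52.5.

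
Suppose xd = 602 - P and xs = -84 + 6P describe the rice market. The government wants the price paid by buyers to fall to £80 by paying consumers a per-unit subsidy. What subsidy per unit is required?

At a buyer price of 80, quantity demanded is 602 − 1·80 = 522.
Sellers supply 522 only when they receive Ps with -84 + 6·Ps = 522, i.e. Ps = 101.
s = Ps − Pb = 101 − 80 = 21.

Required subsidy s = £21 per unit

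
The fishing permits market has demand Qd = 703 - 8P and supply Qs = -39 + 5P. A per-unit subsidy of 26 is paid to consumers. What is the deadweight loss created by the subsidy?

Pre-subsidy: 703 - 8P = -39 + 5P gives P* = 742/13, Q* = 3203/13.
With the rebate, buyers effectively pay Pb = Ps − 26, where Ps is the price sellers receive.
Demand in terms of Ps becomes Qd = 703 − 8(Ps − 26) = 911 - 8Ps. Setting this equal to supply: 911 - 8Ps = -39 + 5Ps, so Ps = 950/13.
Buyers pay Pb = 950/13 − 26 = 612/13; Q' = -39 + 5·(950/13) = 4243/13.
The subsidy expands output by 4243/13 − 3203/13 = 80 past the efficient level; on those units the gap between marginal cost and willingness to pay runs from 0 up to 26.
DWL = ½ × 26 × 80 = 1040.

Deadweight loss = 1040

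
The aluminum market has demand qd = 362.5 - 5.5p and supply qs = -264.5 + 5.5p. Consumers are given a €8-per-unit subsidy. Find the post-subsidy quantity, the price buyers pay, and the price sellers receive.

q' = 71; buyers pay €53; sellers receive €61

Pre-subsidy: 362.5 - 5.5p = -264.5 + 5.5p gives p* = 57, q* = 49.
With the rebate, buyers effectively pay pb = ps − 8, where ps is the price sellers receive.
Demand in terms of ps becomes qd = 362.5 − 5.5(ps − 8) = 406.5 - 5.5ps. Setting this equal to supply: 406.5 - 5.5ps = -264.5 + 5.5ps, so ps = 61.
Buyers pay pb = 61 − 8 = 53; q' = -264.5 + 5.5·61 = 71.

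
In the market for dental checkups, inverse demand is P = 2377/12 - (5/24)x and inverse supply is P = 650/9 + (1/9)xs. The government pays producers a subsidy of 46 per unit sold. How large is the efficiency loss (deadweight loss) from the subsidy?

Pre-subsidy: 2377/12 - (5/24)x = 650/9 + (1/9)x gives x* = 394 and P* = 116.
With the subsidy, sellers receive Ps = Pb + 46 for each unit, where Pb is the price buyers pay.
On the curves, Pb = 2377/12 - (5/24)x and Ps = 650/9 + (1/9)x; the wedge Ps − Pb = 46 gives 650/9 + (1/9)x − (2377/12 - (5/24)x) = 46, so x' = 538.
Then Pb = 2377/12 − (5/24)·538 = 86 and Ps = 650/9 + (1/9)·538 = 132.
The subsidy expands output by 538 − 394 = 144 past the efficient level; on those units the gap between marginal cost and willingness to pay runs from 0 up to 46.
DWL = ½ × 46 × 144 = 3312.

Deadweight loss = 3312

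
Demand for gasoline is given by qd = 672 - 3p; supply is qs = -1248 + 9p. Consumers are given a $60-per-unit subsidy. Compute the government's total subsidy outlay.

Pre-subsidy: 672 - 3p = -1248 + 9p gives p* = 160, q* = 192.
With the rebate, buyers effectively pay pb = ps − 60, where ps is the price sellers receive.
Demand in terms of ps becomes qd = 672 − 3(ps − 60) = 852 - 3ps. Setting this equal to supply: 852 - 3ps = -1248 + 9ps, so ps = 175.
Buyers pay pb = 175 − 60 = 115; q' = -1248 + 9·175 = 327.
Government outlay = subsidy × quantity = 60 × 327 = 19620.

Government cost = $19620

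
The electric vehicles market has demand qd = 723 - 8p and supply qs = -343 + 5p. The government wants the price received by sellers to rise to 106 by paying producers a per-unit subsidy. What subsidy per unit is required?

Required subsidy s = 39 per unit

At a seller price of 106, quantity supplied is -343 + 5·106 = 187.
Buyers absorb 187 only when they pay pb with 723 − 8·pb = 187, i.e. pb = 67.
s = ps − pb = 106 − 67 = 39.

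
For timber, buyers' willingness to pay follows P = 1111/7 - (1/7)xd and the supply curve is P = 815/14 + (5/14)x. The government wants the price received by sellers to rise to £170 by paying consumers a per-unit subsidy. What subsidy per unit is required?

At a seller price of 170, quantity supplied is -163 + 2.8·170 = 313.
Buyers absorb 313 only when they pay Pb = 1111/7 − (1/7)·313 = 114.
s = Ps − Pb = 170 − 114 = 56.

Required subsidy s = £56 per unit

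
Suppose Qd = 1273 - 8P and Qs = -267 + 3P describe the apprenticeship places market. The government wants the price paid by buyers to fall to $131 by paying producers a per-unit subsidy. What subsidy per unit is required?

At a buyer price of 131, quantity demanded is 1273 − 8·131 = 225.
Sellers supply 225 only when they receive Ps with -267 + 3·Ps = 225, i.e. Ps = 164.
s = Ps − Pb = 164 − 131 = 33.

Required subsidy s = $33 per unit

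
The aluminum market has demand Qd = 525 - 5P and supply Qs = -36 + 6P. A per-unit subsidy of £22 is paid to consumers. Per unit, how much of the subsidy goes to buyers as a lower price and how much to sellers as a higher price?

Pre-subsidy: 525 - 5P = -36 + 6P gives P* = 51, Q* = 270.
With the rebate, buyers effectively pay Pb = Ps − 22, where Ps is the price sellers receive.
Demand in terms of Ps becomes Qd = 525 − 5(Ps − 22) = 635 - 5Ps. Setting this equal to supply: 635 - 5Ps = -36 + 6Ps, so Ps = 61.
Buyers pay Pb = 61 − 22 = 39; Q' = -36 + 6·61 = 330.
Buyers' price falls by P* − Pb = 51 − 39 = 12; sellers' price rises by Ps − P* = 61 − 51 = 10.

Buyers gain £12 per unit; sellers gain £10 per unit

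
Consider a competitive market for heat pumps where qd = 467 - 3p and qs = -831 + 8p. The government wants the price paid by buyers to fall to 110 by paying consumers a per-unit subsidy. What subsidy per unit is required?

Required subsidy s = 11 per unit

At a buyer price of 110, quantity demanded is 467 − 3·110 = 137.
Sellers supply 137 only when they receive ps with -831 + 8·ps = 137, i.e. ps = 121.
s = ps − pb = 121 − 110 = 11.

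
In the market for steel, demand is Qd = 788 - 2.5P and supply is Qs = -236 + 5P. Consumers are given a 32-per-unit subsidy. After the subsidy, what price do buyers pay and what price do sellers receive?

Pre-subsidy: 788 - 2.5P = -236 + 5P gives P* = 2048/15, Q* = 1340/3.
With the rebate, buyers effectively pay Pb = Ps − 32, where Ps is the price sellers receive.
Demand in terms of Ps becomes Qd = 788 − 2.5(Ps − 32) = 868 - 2.5Ps. Setting this equal to supply: 868 - 2.5Ps = -236 + 5Ps, so Ps = 147.2.
Buyers pay Pb = 147.2 − 32 = 115.2; Q' = -236 + 5·147.2 = 500.

Buyers pay 115.2; sellers receive 147.2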